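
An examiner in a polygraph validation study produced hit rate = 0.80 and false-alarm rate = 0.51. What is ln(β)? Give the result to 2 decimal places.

Φ⁻¹(0.80) = 0.842, Φ⁻¹(0.51) = 0.025
ln β = −½·[z(H)² − z(FA)²] = −0.5 × (0.709 − 0.001) = -0.354

ln β = -0.35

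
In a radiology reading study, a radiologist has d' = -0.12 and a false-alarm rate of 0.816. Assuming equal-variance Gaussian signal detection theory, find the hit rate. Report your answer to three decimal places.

z(false-alarm rate) = z(0.816) = 0.9002
z(H) = z(FA) + d' = 0.9002 + (-0.12) = 0.7802
hit rate = Φ(0.7802) = 0.7824

hit rate = 0.782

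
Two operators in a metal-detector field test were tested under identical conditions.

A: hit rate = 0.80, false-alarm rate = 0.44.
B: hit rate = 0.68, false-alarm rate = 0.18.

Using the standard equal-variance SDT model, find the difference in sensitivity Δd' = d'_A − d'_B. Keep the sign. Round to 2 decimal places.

Δd' = -0.39

A: z(0.80) = 0.842, z(0.44) = -0.151, d' = 0.993
B: z(0.68) = 0.468, z(0.18) = -0.915, d' = 1.383
Δd' = d'_A − d'_B = 0.993 − 1.383 = -0.390
B has the higher sensitivity.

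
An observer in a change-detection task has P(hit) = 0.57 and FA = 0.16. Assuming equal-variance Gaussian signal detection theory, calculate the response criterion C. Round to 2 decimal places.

z(H) = 0.176
z(FA) = -0.994
c = −½·[z(H) + z(FA)] = −0.5 × (0.176 + (-0.994)) = 0.409

C = 0.41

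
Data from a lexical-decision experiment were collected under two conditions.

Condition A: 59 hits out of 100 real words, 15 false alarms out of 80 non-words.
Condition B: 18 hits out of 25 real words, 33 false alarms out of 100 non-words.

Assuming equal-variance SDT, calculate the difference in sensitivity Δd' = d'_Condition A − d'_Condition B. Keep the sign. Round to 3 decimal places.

Δd' = 0.092

Condition A: z(0.5900) = 0.2275, z(0.1875) = -0.8871, d' = 1.1146
Condition B: z(0.7200) = 0.5828, z(0.3300) = -0.4399, d' = 1.0227
Δd' = d'_Condition A − d'_Condition B = 1.1146 − 1.0227 = 0.0919
Condition A has the higher sensitivity.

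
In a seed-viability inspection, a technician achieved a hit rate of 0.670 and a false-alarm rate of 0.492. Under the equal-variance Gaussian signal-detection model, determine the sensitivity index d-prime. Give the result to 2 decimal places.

d-prime = 0.46

z(H) = z(0.670) = 0.4399
z(FA) = z(0.492) = -0.0201
d' = z(H) − z(FA) = 0.4399 − (-0.0201) = 0.4600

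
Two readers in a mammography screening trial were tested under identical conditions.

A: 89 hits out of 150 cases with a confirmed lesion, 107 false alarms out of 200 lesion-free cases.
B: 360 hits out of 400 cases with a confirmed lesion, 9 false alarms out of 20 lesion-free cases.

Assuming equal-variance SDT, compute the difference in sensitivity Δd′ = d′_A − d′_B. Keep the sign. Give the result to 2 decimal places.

A: z(0.5933) = 0.236, z(0.5350) = 0.088, d' = 0.148
B: z(0.9000) = 1.282, z(0.4500) = -0.126, d' = 1.408
Δd' = d'_A − d'_B = 0.148 − 1.408 = -1.260
B has the higher sensitivity.

Δd′ = -1.26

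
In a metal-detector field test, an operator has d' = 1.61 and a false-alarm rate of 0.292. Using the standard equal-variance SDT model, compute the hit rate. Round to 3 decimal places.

hit rate = 0.856

z(false-alarm rate) = z(0.292) = -0.5476
z(H) = z(FA) + d' = -0.5476 + 1.61 = 1.0624
hit rate = Φ(1.0624) = 0.8560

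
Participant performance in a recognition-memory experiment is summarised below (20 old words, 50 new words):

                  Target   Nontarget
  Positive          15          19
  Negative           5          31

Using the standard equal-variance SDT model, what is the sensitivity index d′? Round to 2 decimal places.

d′ = 0.98

H = 15/20 = 0.7500
FA = 19/50 = 0.3800
z(0.7500) = 0.674, z(0.3800) = -0.305
d' = z(H) − z(FA) = 0.674 − (-0.305) = 0.979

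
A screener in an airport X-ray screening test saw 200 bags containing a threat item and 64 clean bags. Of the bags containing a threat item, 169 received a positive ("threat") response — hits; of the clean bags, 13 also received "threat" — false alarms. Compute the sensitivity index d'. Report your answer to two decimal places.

H = 169/200 = 0.8450
FA = 13/64 = 0.2031
z(H) = z(0.8450) = 1.015
z(FA) = z(0.2031) = -0.831
d' = z(H) − z(FA) = 1.015 − (-0.831) = 1.846

d' = 1.85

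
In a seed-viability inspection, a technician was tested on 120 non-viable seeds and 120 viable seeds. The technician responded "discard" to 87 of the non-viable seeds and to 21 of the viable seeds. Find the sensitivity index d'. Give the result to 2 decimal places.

d' = 1.53

H = 87/120 = 0.7250
FA = 21/120 = 0.1750
z(H) = z(0.7250) = 0.598
z(FA) = z(0.1750) = -0.935
d' = z(H) − z(FA) = 0.598 − (-0.935) = 1.533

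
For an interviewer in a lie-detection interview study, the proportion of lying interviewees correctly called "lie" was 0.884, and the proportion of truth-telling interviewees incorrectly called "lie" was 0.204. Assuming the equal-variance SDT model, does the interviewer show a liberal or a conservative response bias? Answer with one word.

liberal

z(H) = 1.195, z(FA) = -0.827
c = −½·(z(H) + z(FA)) = -0.184
c < 0 → liberal criterion (biased toward responding “yes”).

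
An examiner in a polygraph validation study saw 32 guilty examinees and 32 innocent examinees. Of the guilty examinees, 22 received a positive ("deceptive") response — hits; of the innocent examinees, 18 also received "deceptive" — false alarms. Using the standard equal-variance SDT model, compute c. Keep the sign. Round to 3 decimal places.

H = 22/32 = 0.6875
FA = 18/32 = 0.5625
z(0.6875) = 0.4888, z(0.5625) = 0.1573
c = −½·[z(H) + z(FA)] = −0.5 × (0.4888 + 0.1573) = -0.32305
c < 0: the examiner has a liberal response bias.

c = -0.323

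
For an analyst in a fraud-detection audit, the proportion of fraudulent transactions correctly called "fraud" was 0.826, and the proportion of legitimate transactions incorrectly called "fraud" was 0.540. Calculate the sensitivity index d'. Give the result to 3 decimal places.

Φ⁻¹(0.826) = 0.9385, Φ⁻¹(0.540) = 0.1004
d' = z(H) − z(FA) = 0.9385 − 0.1004 = 0.8381

d' = 0.838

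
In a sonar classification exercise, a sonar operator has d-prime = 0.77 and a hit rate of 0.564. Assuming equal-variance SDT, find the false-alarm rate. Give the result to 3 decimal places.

false-alarm rate = 0.271

z(hit rate) = z(0.564) = 0.1611
z(FA) = z(H) − d' = 0.1611 − 0.77 = -0.6089
false-alarm rate = Φ(-0.6089) = 0.2713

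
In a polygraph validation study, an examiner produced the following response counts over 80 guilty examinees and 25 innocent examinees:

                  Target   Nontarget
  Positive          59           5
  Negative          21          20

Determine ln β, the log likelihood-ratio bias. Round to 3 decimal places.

H = 59/80 = 0.7375
FA = 5/25 = 0.2000
z(H) = z(0.7375) = 0.6357
z(FA) = z(0.2000) = -0.8416
ln β = −½·[z(H)² − z(FA)²] = −0.5 × (0.4041 − 0.7083) = 0.1521

ln β = 0.152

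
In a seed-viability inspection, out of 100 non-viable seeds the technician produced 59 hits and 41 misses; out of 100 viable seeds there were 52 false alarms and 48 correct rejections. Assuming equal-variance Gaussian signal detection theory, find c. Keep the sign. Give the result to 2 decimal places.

c = -0.14

H = 59/100 = 0.5900
FA = 52/100 = 0.5200
z(H) = z(0.5900) = 0.228
z(FA) = z(0.5200) = 0.050
c = −½·[z(H) + z(FA)] = −0.5 × (0.228 + 0.050) = -0.139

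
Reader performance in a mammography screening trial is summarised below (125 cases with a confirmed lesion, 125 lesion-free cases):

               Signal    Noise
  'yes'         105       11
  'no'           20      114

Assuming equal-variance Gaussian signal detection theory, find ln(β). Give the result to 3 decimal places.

ln β = 0.421

H = 105/125 = 0.8400
FA = 11/125 = 0.0880
Φ⁻¹(H) = 0.9945
Φ⁻¹(FA) = -1.3532
ln β = −½·[z(H)² − z(FA)²] = −0.5 × (0.9890 − 1.8312) = 0.4211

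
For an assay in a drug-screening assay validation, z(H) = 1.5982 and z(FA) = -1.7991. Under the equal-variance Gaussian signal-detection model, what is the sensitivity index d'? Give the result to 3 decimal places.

d' = 3.397

d' = z(H) − z(FA) = 1.5982 − (-1.7991) = 3.3973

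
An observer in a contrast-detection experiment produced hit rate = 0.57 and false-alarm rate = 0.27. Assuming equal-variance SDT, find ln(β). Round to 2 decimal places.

z(H) = 0.176
z(FA) = -0.613
ln β = −½·[z(H)² − z(FA)²] = −0.5 × (0.031 − 0.376) = 0.1725

ln β = 0.17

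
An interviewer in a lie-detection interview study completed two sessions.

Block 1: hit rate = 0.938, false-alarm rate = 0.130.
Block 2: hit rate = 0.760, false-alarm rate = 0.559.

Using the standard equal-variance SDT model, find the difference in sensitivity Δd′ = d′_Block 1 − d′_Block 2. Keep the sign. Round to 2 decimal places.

Δd′ = 2.11

Block 1: z(0.938) = 1.538, z(0.130) = -1.126, d' = 2.664
Block 2: z(0.760) = 0.706, z(0.559) = 0.148, d' = 0.558
Δd' = d'_Block 1 − d'_Block 2 = 2.664 − 0.558 = 2.106
Block 1 has the higher sensitivity.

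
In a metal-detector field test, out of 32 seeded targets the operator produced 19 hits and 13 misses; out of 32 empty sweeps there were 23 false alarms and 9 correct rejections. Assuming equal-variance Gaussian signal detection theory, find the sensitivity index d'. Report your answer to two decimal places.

H = 19/32 = 0.5938
FA = 23/32 = 0.7188
Φ⁻¹(0.5938) = 0.2373, Φ⁻¹(0.7188) = 0.5793
d' = z(H) − z(FA) = 0.2373 − 0.5793 = -0.3420

d' = -0.34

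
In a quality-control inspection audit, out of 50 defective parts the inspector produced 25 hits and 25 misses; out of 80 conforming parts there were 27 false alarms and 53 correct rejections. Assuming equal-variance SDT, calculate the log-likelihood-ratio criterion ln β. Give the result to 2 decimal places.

H = 25/50 = 0.5000
FA = 27/80 = 0.3375
Φ⁻¹(H) = Φ⁻¹(0.5000) = 0.000
Φ⁻¹(FA) = Φ⁻¹(0.3375) = -0.419
ln β = −½·[z(H)² − z(FA)²] = −0.5 × (0.000 − 0.176) = 0.088

ln β = 0.09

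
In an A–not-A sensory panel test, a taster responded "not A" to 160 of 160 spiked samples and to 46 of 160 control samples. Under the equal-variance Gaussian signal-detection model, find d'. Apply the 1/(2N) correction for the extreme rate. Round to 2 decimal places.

The hit rate is 160/160 = 1, so apply the 1/(2N) correction: H → 1 − 1/(2·160) = 0.99687.
z(H) = z(0.99687) = 2.734
z(FA) = z(0.28750) = -0.561
d' = 2.734 − (-0.561) = 3.295

d' = 3.30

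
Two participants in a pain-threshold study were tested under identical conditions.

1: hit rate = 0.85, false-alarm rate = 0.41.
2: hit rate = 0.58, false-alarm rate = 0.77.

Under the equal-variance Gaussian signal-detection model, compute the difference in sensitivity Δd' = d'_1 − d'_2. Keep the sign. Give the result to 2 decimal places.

1: z(0.85) = 1.036, z(0.41) = -0.228, d' = 1.264
2: z(0.58) = 0.202, z(0.77) = 0.739, d' = -0.537
Δd' = d'_1 − d'_2 = 1.264 − (-0.537) = 1.801
1 has the higher sensitivity.

Δd' = 1.80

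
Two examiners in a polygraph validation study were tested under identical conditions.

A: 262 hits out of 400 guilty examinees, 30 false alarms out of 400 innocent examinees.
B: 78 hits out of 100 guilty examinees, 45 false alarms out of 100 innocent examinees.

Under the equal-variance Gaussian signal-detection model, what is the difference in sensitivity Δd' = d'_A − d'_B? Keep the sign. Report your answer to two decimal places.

Δd' = 0.94

A: z(0.6550) = 0.399, z(0.0750) = -1.440, d' = 1.839
B: z(0.7800) = 0.772, z(0.4500) = -0.126, d' = 0.898
Δd' = d'_A − d'_B = 1.839 − 0.898 = 0.941
A has the higher sensitivity.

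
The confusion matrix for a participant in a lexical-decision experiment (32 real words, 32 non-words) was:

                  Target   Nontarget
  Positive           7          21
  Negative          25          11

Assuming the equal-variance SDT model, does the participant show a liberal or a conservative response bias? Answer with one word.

z(H) = -0.776, z(FA) = 0.402
c = −½·(z(H) + z(FA)) = 0.187
c > 0 → conservative criterion (biased toward responding “no”).

conservative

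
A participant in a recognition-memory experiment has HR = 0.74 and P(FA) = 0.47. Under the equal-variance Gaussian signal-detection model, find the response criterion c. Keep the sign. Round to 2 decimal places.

c = -0.28

z(H) = z(0.74) = 0.6433
z(FA) = z(0.47) = -0.0753
c = −½·[z(H) + z(FA)] = −0.5 × (0.6433 + (-0.0753)) = -0.2840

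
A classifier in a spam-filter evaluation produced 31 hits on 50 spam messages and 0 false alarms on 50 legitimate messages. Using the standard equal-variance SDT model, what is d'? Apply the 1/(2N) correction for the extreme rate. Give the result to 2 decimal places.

The false-alarm rate is 0/50 = 0, so apply the 1/(2N) correction: FA → 1/(2·50) = 0.01000.
z(H) = z(0.62000) = 0.305
z(FA) = z(0.01000) = -2.326
d' = 0.305 − (-2.326) = 2.631

d' = 2.63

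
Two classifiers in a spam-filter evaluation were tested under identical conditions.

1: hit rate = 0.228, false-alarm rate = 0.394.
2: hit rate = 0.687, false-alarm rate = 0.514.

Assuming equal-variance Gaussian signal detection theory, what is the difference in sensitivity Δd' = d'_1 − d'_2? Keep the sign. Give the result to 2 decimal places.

1: z(0.228) = -0.745, z(0.394) = -0.269, d' = -0.476
2: z(0.687) = 0.487, z(0.514) = 0.035, d' = 0.452
Δd' = d'_1 − d'_2 = -0.476 − 0.452 = -0.928
2 has the higher sensitivity.

Δd' = -0.93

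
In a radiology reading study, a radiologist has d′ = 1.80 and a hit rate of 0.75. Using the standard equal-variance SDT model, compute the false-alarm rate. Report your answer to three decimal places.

z(hit rate) = z(0.75) = 0.6745
z(FA) = z(H) − d' = 0.6745 − 1.80 = -1.1255
false-alarm rate = Φ(-1.1255) = 0.1302

false-alarm rate = 0.130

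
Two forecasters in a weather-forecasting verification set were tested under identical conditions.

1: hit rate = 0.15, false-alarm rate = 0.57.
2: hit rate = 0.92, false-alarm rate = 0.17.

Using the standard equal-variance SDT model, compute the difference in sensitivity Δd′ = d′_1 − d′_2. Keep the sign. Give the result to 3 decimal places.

Δd′ = -3.572

1: z(0.15) = -1.0364, z(0.57) = 0.1764, d' = -1.2128
2: z(0.92) = 1.4051, z(0.17) = -0.9542, d' = 2.3593
Δd' = d'_1 − d'_2 = -1.2128 − 2.3593 = -3.5721
2 has the higher sensitivity.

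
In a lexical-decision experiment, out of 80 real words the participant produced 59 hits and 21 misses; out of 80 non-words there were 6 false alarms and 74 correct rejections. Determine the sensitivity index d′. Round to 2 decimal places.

d′ = 2.08

H = 59/80 = 0.7375
FA = 6/80 = 0.0750
z(H) = 0.6357
z(FA) = -1.4395
d' = z(H) − z(FA) = 0.6357 − (-1.4395) = 2.0752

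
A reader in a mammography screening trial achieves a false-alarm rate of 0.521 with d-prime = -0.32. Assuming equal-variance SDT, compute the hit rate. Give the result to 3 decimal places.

hit rate = 0.395

z(false-alarm rate) = z(0.521) = 0.0527
z(H) = z(FA) + d' = 0.0527 + (-0.32) = -0.2673
hit rate = Φ(-0.2673) = 0.3946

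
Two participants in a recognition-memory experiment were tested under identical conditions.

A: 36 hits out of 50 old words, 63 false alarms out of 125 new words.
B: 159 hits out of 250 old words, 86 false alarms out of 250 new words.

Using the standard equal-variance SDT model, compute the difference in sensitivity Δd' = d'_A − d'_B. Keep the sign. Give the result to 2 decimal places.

Δd' = -0.18

A: z(0.7200) = 0.583, z(0.5040) = 0.010, d' = 0.573
B: z(0.6360) = 0.348, z(0.3440) = -0.402, d' = 0.750
Δd' = d'_A − d'_B = 0.573 − 0.750 = -0.177
B has the higher sensitivity.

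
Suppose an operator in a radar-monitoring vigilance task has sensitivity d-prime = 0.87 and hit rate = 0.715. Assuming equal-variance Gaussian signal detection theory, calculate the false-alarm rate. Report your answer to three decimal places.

z(hit rate) = z(0.715) = 0.5681
z(FA) = z(H) − d' = 0.5681 − 0.87 = -0.3019
false-alarm rate = Φ(-0.3019) = 0.3814

false-alarm rate = 0.381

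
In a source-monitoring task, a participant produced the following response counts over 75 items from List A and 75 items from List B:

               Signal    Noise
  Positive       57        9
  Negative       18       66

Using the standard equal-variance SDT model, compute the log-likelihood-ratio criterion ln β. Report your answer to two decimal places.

H = 57/75 = 0.7600
FA = 9/75 = 0.1200
z(0.7600) = 0.706, z(0.1200) = -1.175
ln β = −½·[z(H)² − z(FA)²] = −0.5 × (0.498 − 1.381) = 0.4415

ln β = 0.44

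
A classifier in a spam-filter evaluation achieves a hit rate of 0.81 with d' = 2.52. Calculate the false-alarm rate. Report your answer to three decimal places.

false-alarm rate = 0.050

z(hit rate) = z(0.81) = 0.8779
z(FA) = z(H) − d' = 0.8779 − 2.52 = -1.6421
false-alarm rate = Φ(-1.6421) = 0.0503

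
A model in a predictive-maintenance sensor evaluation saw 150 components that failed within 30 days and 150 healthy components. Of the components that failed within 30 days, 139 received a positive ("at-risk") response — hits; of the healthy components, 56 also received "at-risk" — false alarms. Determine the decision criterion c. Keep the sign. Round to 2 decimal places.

H = 139/150 = 0.9267
FA = 56/150 = 0.3733
Φ⁻¹(H) = Φ⁻¹(0.9267) = 1.452
Φ⁻¹(FA) = Φ⁻¹(0.3733) = -0.323
c = −½·[z(H) + z(FA)] = −0.5 × (1.452 + (-0.323)) = -0.5645

c = -0.56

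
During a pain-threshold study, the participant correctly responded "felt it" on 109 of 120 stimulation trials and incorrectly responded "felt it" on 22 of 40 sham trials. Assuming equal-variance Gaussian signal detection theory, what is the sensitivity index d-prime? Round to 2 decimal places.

d-prime = 1.20

H = 109/120 = 0.9083
FA = 22/40 = 0.5500
z(0.9083) = 1.330, z(0.5500) = 0.126
d' = z(H) − z(FA) = 1.330 − 0.126 = 1.204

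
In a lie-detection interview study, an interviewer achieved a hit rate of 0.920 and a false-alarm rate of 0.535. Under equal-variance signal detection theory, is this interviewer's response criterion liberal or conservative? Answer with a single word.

liberal

z(H) = 1.405, z(FA) = 0.088
c = −½·(z(H) + z(FA)) = -0.7465
c < 0 → liberal criterion (biased toward responding “yes”).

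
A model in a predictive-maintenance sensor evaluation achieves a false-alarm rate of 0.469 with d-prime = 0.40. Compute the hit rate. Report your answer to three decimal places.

z(false-alarm rate) = z(0.469) = -0.0778
z(H) = z(FA) + d' = -0.0778 + 0.40 = 0.3222
hit rate = Φ(0.3222) = 0.6263

hit rate = 0.626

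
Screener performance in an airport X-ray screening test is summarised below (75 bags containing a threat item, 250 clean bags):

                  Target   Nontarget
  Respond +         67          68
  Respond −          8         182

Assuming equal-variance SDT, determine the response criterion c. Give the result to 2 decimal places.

c = -0.32

H = 67/75 = 0.8933
FA = 68/250 = 0.2720
Φ⁻¹(H) = Φ⁻¹(0.8933) = 1.244
Φ⁻¹(FA) = Φ⁻¹(0.2720) = -0.607
c = −½·[z(H) + z(FA)] = −0.5 × (1.244 + (-0.607)) = -0.3185
c < 0: the screener has a liberal response bias.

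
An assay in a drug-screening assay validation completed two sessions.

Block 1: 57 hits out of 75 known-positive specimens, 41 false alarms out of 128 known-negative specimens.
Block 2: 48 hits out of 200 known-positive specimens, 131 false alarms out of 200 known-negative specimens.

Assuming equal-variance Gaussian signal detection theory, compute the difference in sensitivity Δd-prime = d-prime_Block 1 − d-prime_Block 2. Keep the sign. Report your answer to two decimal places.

Block 1: z(0.7600) = 0.706, z(0.3203) = -0.467, d' = 1.173
Block 2: z(0.2400) = -0.706, z(0.6550) = 0.399, d' = -1.105
Δd' = d'_Block 1 − d'_Block 2 = 1.173 − (-1.105) = 2.278
Block 1 has the higher sensitivity.

Δd-prime = 2.28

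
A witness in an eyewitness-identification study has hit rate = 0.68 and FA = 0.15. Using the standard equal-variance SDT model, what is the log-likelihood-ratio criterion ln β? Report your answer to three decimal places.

ln β = 0.428

z(0.68) = 0.4677, z(0.15) = -1.0364
ln β = −½·[z(H)² − z(FA)²] = −0.5 × (0.2187 − 1.0741) = 0.4277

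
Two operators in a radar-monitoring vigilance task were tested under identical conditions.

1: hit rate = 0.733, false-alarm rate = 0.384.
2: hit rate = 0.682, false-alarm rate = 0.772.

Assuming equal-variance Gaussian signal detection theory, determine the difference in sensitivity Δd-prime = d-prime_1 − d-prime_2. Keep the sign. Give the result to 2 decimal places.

Δd-prime = 1.19

1: z(0.733) = 0.622, z(0.384) = -0.295, d' = 0.917
2: z(0.682) = 0.473, z(0.772) = 0.745, d' = -0.272
Δd' = d'_1 − d'_2 = 0.917 − (-0.272) = 1.189
1 has the higher sensitivity.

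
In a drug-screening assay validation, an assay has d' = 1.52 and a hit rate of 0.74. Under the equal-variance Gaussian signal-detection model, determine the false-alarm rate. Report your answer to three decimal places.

false-alarm rate = 0.190

z(hit rate) = z(0.74) = 0.6433
z(FA) = z(H) − d' = 0.6433 − 1.52 = -0.8767
false-alarm rate = Φ(-0.8767) = 0.1903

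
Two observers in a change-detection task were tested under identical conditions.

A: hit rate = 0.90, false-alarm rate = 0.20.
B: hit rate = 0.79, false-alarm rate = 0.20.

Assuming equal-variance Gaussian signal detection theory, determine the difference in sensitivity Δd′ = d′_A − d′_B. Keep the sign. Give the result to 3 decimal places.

A: z(0.90) = 1.2816, z(0.20) = -0.8416, d' = 2.1232
B: z(0.79) = 0.8064, z(0.20) = -0.8416, d' = 1.6480
Δd' = d'_A − d'_B = 2.1232 − 1.6480 = 0.4752
A has the higher sensitivity.

Δd′ = 0.475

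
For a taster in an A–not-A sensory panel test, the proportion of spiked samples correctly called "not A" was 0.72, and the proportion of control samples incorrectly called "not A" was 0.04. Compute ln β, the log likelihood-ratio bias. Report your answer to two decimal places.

ln β = 1.36

z(0.72) = 0.583, z(0.04) = -1.751
ln β = −½·[z(H)² − z(FA)²] = −0.5 × (0.340 − 3.066) = 1.363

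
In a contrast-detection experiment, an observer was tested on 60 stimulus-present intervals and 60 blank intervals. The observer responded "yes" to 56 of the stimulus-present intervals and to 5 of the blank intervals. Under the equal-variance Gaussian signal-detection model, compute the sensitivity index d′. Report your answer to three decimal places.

d′ = 2.884

H = 56/60 = 0.9333
FA = 5/60 = 0.0833
Φ⁻¹(H) = 1.5008
Φ⁻¹(FA) = -1.3832
d' = z(H) − z(FA) = 1.5008 − (-1.3832) = 2.8840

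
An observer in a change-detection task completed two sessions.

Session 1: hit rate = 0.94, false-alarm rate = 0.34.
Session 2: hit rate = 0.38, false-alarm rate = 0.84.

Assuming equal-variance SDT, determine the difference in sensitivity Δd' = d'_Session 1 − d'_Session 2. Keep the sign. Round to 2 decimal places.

Session 1: z(0.94) = 1.555, z(0.34) = -0.412, d' = 1.967
Session 2: z(0.38) = -0.305, z(0.84) = 0.994, d' = -1.299
Δd' = d'_Session 1 − d'_Session 2 = 1.967 − (-1.299) = 3.266
Session 1 has the higher sensitivity.

Δd' = 3.27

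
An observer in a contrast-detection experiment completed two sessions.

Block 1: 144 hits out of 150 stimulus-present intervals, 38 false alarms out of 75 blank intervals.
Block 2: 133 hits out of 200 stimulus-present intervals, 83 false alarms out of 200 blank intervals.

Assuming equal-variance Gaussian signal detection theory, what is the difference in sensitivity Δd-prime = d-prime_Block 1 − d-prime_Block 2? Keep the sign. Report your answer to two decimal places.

Block 1: z(0.9600) = 1.751, z(0.5067) = 0.017, d' = 1.734
Block 2: z(0.6650) = 0.426, z(0.4150) = -0.215, d' = 0.641
Δd' = d'_Block 1 − d'_Block 2 = 1.734 − 0.641 = 1.093
Block 1 has the higher sensitivity.

Δd-prime = 1.09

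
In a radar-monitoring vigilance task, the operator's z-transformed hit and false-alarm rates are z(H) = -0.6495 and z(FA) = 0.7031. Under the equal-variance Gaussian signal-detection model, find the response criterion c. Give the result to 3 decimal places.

c = -0.027

c = −½·[z(H) + z(FA)] = −½·(-0.6495 + 0.7031) = -0.0268
c < 0: the operator has a liberal response bias.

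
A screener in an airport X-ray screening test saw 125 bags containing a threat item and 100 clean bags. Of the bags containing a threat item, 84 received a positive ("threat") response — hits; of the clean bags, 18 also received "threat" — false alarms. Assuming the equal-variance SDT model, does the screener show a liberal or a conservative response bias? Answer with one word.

conservative

z(H) = 0.445, z(FA) = -0.915
c = −½·(z(H) + z(FA)) = 0.235
c > 0 → conservative criterion (biased toward responding “no”).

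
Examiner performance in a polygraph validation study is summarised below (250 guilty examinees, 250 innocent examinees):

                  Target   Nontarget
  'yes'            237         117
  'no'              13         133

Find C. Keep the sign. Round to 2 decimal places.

H = 237/250 = 0.9480
FA = 117/250 = 0.4680
z(H) = 1.6258
z(FA) = -0.0803
c = −½·[z(H) + z(FA)] = −0.5 × (1.6258 + (-0.0803)) = -0.77275
c < 0: the examiner has a liberal response bias.

C = -0.77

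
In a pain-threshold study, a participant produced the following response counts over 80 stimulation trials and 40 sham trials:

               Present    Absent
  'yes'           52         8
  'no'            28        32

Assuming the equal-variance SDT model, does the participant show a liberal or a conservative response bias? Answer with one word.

conservative

z(H) = 0.385, z(FA) = -0.842
c = −½·(z(H) + z(FA)) = 0.2285
c > 0 → conservative criterion (biased toward responding “no”).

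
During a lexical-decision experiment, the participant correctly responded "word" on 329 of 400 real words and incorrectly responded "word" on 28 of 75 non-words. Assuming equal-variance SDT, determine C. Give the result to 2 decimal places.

H = 329/400 = 0.8225
FA = 28/75 = 0.3733
z(H) = z(0.8225) = 0.9249
z(FA) = z(0.3733) = -0.3231
c = −½·[z(H) + z(FA)] = −0.5 × (0.9249 + (-0.3231)) = -0.3009

C = -0.30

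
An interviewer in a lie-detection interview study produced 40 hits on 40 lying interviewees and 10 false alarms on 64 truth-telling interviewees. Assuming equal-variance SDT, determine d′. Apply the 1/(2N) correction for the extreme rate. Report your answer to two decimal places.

The hit rate is 40/40 = 1, so apply the 1/(2N) correction: H → 1 − 1/(2·40) = 0.98750.
z(H) = z(0.98750) = 2.241
z(FA) = z(0.15625) = -1.010
d' = 2.241 − (-1.010) = 3.251

d′ = 3.25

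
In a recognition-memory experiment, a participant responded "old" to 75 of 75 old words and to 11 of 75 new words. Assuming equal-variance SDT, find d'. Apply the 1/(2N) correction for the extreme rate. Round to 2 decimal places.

The hit rate is 75/75 = 1, so apply the 1/(2N) correction: H → 1 − 1/(2·75) = 0.99333.
z(H) = z(0.99333) = 2.475
z(FA) = z(0.14667) = -1.051
d' = 2.475 − (-1.051) = 3.526

d' = 3.53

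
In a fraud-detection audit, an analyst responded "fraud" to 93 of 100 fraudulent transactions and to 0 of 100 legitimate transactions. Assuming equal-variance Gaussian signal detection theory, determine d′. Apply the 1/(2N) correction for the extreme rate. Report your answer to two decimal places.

The false-alarm rate is 0/100 = 0, so apply the 1/(2N) correction: FA → 1/(2·100) = 0.00500.
z(H) = z(0.93000) = 1.476
z(FA) = z(0.00500) = -2.576
d' = 1.476 − (-2.576) = 4.052

d′ = 4.05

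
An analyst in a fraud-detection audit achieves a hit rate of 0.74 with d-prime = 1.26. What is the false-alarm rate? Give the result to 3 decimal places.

false-alarm rate = 0.269

z(hit rate) = z(0.74) = 0.6433
z(FA) = z(H) − d' = 0.6433 − 1.26 = -0.6167
false-alarm rate = Φ(-0.6167) = 0.2687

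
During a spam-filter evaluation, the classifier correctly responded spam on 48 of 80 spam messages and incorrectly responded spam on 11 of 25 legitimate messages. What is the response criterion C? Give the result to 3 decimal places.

C = -0.051

H = 48/80 = 0.6000
FA = 11/25 = 0.4400
z(H) = 0.2533
z(FA) = -0.1510
c = −½·[z(H) + z(FA)] = −0.5 × (0.2533 + (-0.1510)) = -0.05115
c < 0: the classifier has a liberal response bias.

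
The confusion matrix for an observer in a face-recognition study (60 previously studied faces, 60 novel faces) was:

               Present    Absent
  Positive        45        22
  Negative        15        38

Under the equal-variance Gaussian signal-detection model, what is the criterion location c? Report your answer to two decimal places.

H = 45/60 = 0.7500
FA = 22/60 = 0.3667
z(H) = z(0.7500) = 0.674
z(FA) = z(0.3667) = -0.341
c = −½·[z(H) + z(FA)] = −0.5 × (0.674 + (-0.341)) = -0.1665
c < 0: the observer has a liberal response bias.

c = -0.17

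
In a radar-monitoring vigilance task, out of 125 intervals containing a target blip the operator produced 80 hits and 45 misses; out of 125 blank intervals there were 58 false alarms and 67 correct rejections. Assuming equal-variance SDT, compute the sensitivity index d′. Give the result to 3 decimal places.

d′ = 0.449

H = 80/125 = 0.6400
FA = 58/125 = 0.4640
z(H) = z(0.6400) = 0.3585
z(FA) = z(0.4640) = -0.0904
d' = z(H) − z(FA) = 0.3585 − (-0.0904) = 0.4489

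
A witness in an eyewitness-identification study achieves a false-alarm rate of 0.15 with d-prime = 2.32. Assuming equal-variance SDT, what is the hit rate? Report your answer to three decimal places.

z(false-alarm rate) = z(0.15) = -1.0364
z(H) = z(FA) + d' = -1.0364 + 2.32 = 1.2836
hit rate = Φ(1.2836) = 0.9004

hit rate = 0.900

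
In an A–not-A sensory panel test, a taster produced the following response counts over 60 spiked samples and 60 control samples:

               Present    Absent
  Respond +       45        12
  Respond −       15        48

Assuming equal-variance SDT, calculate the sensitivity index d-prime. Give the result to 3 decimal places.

d-prime = 1.516

H = 45/60 = 0.7500
FA = 12/60 = 0.2000
Φ⁻¹(H) = Φ⁻¹(0.7500) = 0.6745
Φ⁻¹(FA) = Φ⁻¹(0.2000) = -0.8416
d' = z(H) − z(FA) = 0.6745 − (-0.8416) = 1.5161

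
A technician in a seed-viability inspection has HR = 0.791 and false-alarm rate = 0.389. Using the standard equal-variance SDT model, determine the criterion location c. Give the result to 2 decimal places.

c = -0.26

z(H) = 0.810
z(FA) = -0.282
c = −½·[z(H) + z(FA)] = −0.5 × (0.810 + (-0.282)) = -0.264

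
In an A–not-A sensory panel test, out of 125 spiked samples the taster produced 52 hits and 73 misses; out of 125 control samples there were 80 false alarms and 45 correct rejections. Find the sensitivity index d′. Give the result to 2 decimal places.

d′ = -0.57

H = 52/125 = 0.4160
FA = 80/125 = 0.6400
z(0.4160) = -0.212, z(0.6400) = 0.358
d' = z(H) − z(FA) = -0.212 − 0.358 = -0.570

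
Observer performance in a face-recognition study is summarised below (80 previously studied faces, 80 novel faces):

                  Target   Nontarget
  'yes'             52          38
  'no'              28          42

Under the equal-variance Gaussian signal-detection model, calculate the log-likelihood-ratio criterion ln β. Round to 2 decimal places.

H = 52/80 = 0.6500
FA = 38/80 = 0.4750
z(0.6500) = 0.385, z(0.4750) = -0.063
ln β = −½·[z(H)² − z(FA)²] = −0.5 × (0.148 − 0.004) = -0.072

ln β = -0.07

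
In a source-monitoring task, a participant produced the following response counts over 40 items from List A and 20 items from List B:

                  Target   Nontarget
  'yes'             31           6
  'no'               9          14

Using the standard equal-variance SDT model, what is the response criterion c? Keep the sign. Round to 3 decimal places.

c = -0.116

H = 31/40 = 0.7750
FA = 6/20 = 0.3000
Φ⁻¹(H) = Φ⁻¹(0.7750) = 0.7554
Φ⁻¹(FA) = Φ⁻¹(0.3000) = -0.5244
c = −½·[z(H) + z(FA)] = −0.5 × (0.7554 + (-0.5244)) = -0.1155
c < 0: the participant has a liberal response bias.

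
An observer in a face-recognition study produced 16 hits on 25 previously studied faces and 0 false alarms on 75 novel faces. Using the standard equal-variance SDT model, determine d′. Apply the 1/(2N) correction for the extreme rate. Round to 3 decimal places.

The false-alarm rate is 0/75 = 0, so apply the 1/(2N) correction: FA → 1/(2·75) = 0.00667.
z(H) = z(0.64000) = 0.3585
z(FA) = z(0.00667) = -2.4746
d' = 0.3585 − (-2.4746) = 2.8331

d′ = 2.833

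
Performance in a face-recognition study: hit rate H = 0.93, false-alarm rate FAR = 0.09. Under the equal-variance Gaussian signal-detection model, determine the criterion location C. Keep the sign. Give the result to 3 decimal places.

Φ⁻¹(0.93) = 1.4758, Φ⁻¹(0.09) = -1.3408
c = −½·[z(H) + z(FA)] = −0.5 × (1.4758 + (-1.3408)) = -0.0675
c < 0: the observer has a liberal response bias.

C = -0.068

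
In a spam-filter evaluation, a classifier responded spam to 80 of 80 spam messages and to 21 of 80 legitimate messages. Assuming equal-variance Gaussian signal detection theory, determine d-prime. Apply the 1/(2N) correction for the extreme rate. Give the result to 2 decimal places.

d-prime = 3.13

The hit rate is 80/80 = 1, so apply the 1/(2N) correction: H → 1 − 1/(2·80) = 0.99375.
z(H) = z(0.99375) = 2.498
z(FA) = z(0.26250) = -0.636
d' = 2.498 − (-0.636) = 3.134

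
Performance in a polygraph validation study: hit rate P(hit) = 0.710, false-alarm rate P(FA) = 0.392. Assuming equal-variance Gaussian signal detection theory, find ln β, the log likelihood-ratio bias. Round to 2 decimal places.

ln β = -0.12

Φ⁻¹(H) = Φ⁻¹(0.710) = 0.553
Φ⁻¹(FA) = Φ⁻¹(0.392) = -0.274
ln β = −½·[z(H)² − z(FA)²] = −0.5 × (0.306 − 0.075) = -0.1155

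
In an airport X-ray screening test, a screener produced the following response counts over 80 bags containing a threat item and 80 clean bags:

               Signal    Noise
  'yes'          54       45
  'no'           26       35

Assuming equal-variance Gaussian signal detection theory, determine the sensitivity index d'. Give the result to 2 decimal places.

d' = 0.30

H = 54/80 = 0.6750
FA = 45/80 = 0.5625
z(H) = z(0.6750) = 0.4538
z(FA) = z(0.5625) = 0.1573
d' = z(H) − z(FA) = 0.4538 − 0.1573 = 0.2965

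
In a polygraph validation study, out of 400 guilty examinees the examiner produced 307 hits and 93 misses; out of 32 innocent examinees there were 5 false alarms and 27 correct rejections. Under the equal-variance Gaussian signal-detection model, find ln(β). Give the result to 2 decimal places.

ln β = 0.24

H = 307/400 = 0.7675
FA = 5/32 = 0.1562
z(H) = 0.731
z(FA) = -1.010
ln β = −½·[z(H)² − z(FA)²] = −0.5 × (0.534 − 1.020) = 0.243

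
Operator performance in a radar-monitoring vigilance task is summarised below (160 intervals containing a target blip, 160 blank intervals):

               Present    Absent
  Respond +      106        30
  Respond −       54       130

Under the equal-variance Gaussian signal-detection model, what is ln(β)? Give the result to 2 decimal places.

H = 106/160 = 0.6625
FA = 30/160 = 0.1875
z(H) = z(0.6625) = 0.419
z(FA) = z(0.1875) = -0.887
ln β = −½·[z(H)² − z(FA)²] = −0.5 × (0.176 − 0.787) = 0.3055

ln β = 0.31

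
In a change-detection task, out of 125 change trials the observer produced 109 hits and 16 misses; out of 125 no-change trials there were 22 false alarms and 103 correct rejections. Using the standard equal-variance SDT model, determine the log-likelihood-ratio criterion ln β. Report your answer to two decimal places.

ln β = -0.21

H = 109/125 = 0.8720
FA = 22/125 = 0.1760
z(H) = z(0.8720) = 1.136
z(FA) = z(0.1760) = -0.931
ln β = −½·[z(H)² − z(FA)²] = −0.5 × (1.290 − 0.867) = -0.2115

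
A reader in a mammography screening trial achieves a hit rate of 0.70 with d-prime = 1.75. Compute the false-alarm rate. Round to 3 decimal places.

z(hit rate) = z(0.70) = 0.5244
z(FA) = z(H) − d' = 0.5244 − 1.75 = -1.2256
false-alarm rate = Φ(-1.2256) = 0.1102

false-alarm rate = 0.110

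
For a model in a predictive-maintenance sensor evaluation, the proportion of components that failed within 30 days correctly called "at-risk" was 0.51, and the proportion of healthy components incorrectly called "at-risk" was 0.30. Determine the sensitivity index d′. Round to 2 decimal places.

Φ⁻¹(H) = Φ⁻¹(0.51) = 0.0251
Φ⁻¹(FA) = Φ⁻¹(0.30) = -0.5244
d' = z(H) − z(FA) = 0.0251 − (-0.5244) = 0.5495

d′ = 0.55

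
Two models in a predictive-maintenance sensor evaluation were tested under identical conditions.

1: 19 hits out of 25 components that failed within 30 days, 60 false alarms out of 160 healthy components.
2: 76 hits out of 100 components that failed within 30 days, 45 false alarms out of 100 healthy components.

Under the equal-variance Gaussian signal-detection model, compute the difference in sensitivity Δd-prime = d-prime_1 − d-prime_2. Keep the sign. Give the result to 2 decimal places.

1: z(0.7600) = 0.706, z(0.3750) = -0.319, d' = 1.025
2: z(0.7600) = 0.706, z(0.4500) = -0.126, d' = 0.832
Δd' = d'_1 − d'_2 = 1.025 − 0.832 = 0.193
1 has the higher sensitivity.

Δd-prime = 0.19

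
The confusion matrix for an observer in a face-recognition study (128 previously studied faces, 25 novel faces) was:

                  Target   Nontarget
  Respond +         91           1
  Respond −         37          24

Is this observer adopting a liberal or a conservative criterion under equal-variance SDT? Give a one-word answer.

conservative

z(H) = 0.556, z(FA) = -1.751
c = −½·(z(H) + z(FA)) = 0.5975
c > 0 → conservative criterion (biased toward responding “no”).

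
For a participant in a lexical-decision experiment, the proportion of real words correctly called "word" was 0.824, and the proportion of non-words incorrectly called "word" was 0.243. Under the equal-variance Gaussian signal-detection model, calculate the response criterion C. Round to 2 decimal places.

C = -0.12

Φ⁻¹(0.824) = 0.931, Φ⁻¹(0.243) = -0.697
c = −½·[z(H) + z(FA)] = −0.5 × (0.931 + (-0.697)) = -0.117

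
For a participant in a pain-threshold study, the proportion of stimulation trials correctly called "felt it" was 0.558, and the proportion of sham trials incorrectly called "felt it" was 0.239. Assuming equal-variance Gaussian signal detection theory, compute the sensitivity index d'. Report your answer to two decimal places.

z(0.558) = 0.146, z(0.239) = -0.710
d' = z(H) − z(FA) = 0.146 − (-0.710) = 0.856

d' = 0.86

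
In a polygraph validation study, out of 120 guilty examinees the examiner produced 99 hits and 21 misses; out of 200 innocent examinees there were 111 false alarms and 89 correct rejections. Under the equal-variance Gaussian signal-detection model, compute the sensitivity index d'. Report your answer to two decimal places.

H = 99/120 = 0.8250
FA = 111/200 = 0.5550
Φ⁻¹(H) = Φ⁻¹(0.8250) = 0.935
Φ⁻¹(FA) = Φ⁻¹(0.5550) = 0.138
d' = z(H) − z(FA) = 0.935 − 0.138 = 0.797

d' = 0.80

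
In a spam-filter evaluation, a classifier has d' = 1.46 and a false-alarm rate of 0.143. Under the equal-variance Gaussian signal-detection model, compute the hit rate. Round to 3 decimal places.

hit rate = 0.653

z(false-alarm rate) = z(0.143) = -1.0669
z(H) = z(FA) + d' = -1.0669 + 1.46 = 0.3931
hit rate = Φ(0.3931) = 0.6529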